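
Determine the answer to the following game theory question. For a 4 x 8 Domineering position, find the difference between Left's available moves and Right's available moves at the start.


Board is 4 x 8 (rows x cols).
Left (vertical) placements: (rows-1) * cols = 3 * 8 = 24
Right (horizontal) placements: rows * (cols-1) = 4 * 7 = 28
Advantage = Left - Right = 24 - 28 = -4

-4


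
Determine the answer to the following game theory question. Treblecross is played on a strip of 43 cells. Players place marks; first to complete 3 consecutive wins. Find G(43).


Treblecross: place X on empty cells; 3-in-a-row wins.
Playing within two cells of an existing X lets the opponent win at once, so sensible play treats the cells i-2..i+2 around each X as dead. The player left with no safe cell loses, so this is a normal-play take-away game on strips of safe cells.
Placing X at cell i (0-indexed) of a strip of k safe cells leaves independent strips of sizes max(0, i-2) and max(0, k-i-3). Hence G(k) = mex{ G(max(0,i-2)) XOR G(max(0,k-i-3)) : 0 <= i < k }, with G(0) = 0.
G(1): splits (0,0):0^0=0 -> mex({0}) = 1
G(2): splits (0,0):0^0=0 -> mex({0}) = 1
G(3): splits (0,0):0^0=0 -> mex({0}) = 1
G(4): splits (0,1):0^1=1 (0,0):0^0=0 -> mex({0, 1}) = 2
G(5): splits (0,2):0^1=1 (0,1):0^1=1 (0,0):0^0=0 -> mex({0, 1}) = 2
G(6) = mex({1}) = 0
G(7) = mex({0, 1, 2}) = 3
G(8) = mex({0, 1, 2}) = 3
G(9) = mex({0, 2}) = 1
G(10) = mex({0, 2, 3}) = 1
G(11) = mex({0, 3}) = 1
G(12) = mex({1, 3}) = 0
G(13) = mex({0, 1, 2, 3}) = 4
G(14) = mex({0, 1, 2}) = 3
G(15) = mex({0, 1, 2}) = 3
G(16) = mex({0, 1, 2, 4}) = 3
G(17) = mex({0, 1, 3, 4}) = 2
G(18) = mex({0, 1, 3, 4}) = 2
G(19) = mex({0, 1, 3, 5}) = 2
G(20) = mex({0, 1, 2, 3, 5}) = 4
G(21) = mex({0, 1, 2, 3, 5}) = 4
G(22) = mex({1, 2, 6}) = 0
G(23) = mex({0, 1, 2, 3, 4, 6}) = 5
G(24) = mex({0, 1, 2, 3, 4}) = 5
G(25) = mex({0, 1, 3, 4, 7}) = 2
G(26) = mex({0, 1, 3, 4, 5, 7}) = 2
G(27) = mex({0, 1, 3, 5}) = 2
G(28) = mex({0, 1, 2, 5}) = 3
G(29) = mex({0, 1, 2, 4, 5, 6}) = 3
G(30) = mex({1, 2, 4, 6}) = 0
G(31) = mex({0, 1, 2, 3, 4, 6}) = 5
G(32) = mex({1, 2, 3, 4, 7}) = 0
G(33) = mex({0, 3, 7}) = 1
G(34) = mex({0, 2, 3, 5, 7}) = 1
G(35) = mex({0, 2, 3, 5, 6}) = 1
G(36) = mex({0, 1, 2, 5, 6}) = 3
G(37) = mex({0, 1, 2, 4, 5, 6}) = 3
G(38) = mex({0, 1, 2, 4}) = 3
G(39) = mex({0, 1, 2, 3, 4, 7}) = 5
G(40) = mex({0, 1, 2, 3, 4, 5, 7}) = 6
G(41) = mex({0, 1, 2, 3, 5, 7}) = 4
G(42) = mex({0, 1, 2, 3, 5, 6, 7}) = 4
G(43) = mex({0, 2, 3, 5, 6}) = 1
Therefore G(43) = 1.

1


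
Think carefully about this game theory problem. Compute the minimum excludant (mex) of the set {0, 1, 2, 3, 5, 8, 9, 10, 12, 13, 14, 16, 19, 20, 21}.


Set = {0, 1, 2, 3, 5, 8, 9, 10, 12, 13, 14, 16, 19, 20, 21}
0 is in the set.
1 is in the set.
2 is in the set.
3 is in the set.
4 is NOT in the set. This is the mex.
mex = 4

4


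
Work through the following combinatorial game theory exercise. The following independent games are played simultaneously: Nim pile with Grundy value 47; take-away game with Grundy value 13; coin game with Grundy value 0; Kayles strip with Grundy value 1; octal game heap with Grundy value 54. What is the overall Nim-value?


By the Sprague-Grundy theorem, the Grundy value of a sum of games is the XOR of individual Grundy values.
Nim pile: Grundy value = 47. Running XOR: 0 XOR 47 = 47
take-away game: Grundy value = 13. Running XOR: 47 XOR 13 = 34
coin game: Grundy value = 0. Running XOR: 34 XOR 0 = 34
Kayles strip: Grundy value = 1. Running XOR: 34 XOR 1 = 35
octal game heap: Grundy value = 54. Running XOR: 35 XOR 54 = 21
The combined Grundy value is 21.

21


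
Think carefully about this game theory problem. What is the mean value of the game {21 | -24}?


Game = {21 | -24}, a switch {a | b} with numbers a > b.
Its thermograph has left wall a - t and right wall b + t, which meet at t = (a - b)/2, where both equal (a + b)/2. So the mast (mean value) is at (a + b)/2.
Mean = (21 + (-24))/2 = -3/2 = -3/2

-3/2


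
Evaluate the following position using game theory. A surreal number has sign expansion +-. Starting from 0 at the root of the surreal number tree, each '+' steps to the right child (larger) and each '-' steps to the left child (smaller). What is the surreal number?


Sign expansion: +-
Rule: track bounds (lo, hi), initially (-inf, +inf). On '+', the current value becomes lo and we move to the simplest number in (value, hi): value + 1 if hi = +inf, otherwise the midpoint (value + hi)/2. On '-', the current value becomes hi and we move to value - 1 if lo = -inf, otherwise the midpoint (lo + value)/2.
Start at 0.
Step 1: sign = +, move right. Bounds: (0, +inf). Value = 1
Step 2: sign = -, move left. Bounds: (0, 1). Value = 1/2
The surreal number with sign expansion +- is 1/2.

1/2


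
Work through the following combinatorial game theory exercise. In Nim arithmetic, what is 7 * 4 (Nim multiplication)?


Nim multiplication is bilinear over XOR: (u XOR v) * w = (u*w) XOR (v*w).
So we split each operand into its bit components and XOR the pairwise Nim products.
7 = 1 + 2 + 4 (as XOR of powers of 2).
4 = 4 (as XOR of powers of 2).
Using the standard Nim-product table on single bits:
  2*2 = 3,   2*4 = 8,   2*8 = 12,
  4*4 = 6,   4*8 = 11,  8*8 = 13,
and  1*x = x (identity), k*l = l*k (commutative).
Pairwise Nim products:
  1 * 4 = 4
  2 * 4 = 8
  4 * 4 = 6
XOR them: 4 XOR 8 XOR 6 = 10.
Result: 7 * 4 = 10 (in Nim).

10


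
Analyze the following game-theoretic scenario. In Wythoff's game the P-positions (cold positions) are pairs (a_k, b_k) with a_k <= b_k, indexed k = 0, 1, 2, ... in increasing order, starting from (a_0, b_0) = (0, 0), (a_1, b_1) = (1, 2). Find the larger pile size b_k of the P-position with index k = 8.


By Wythoff's theorem, a_k = floor(k * phi) and b_k = floor(k * phi^2) = a_k + k, where phi = (1 + sqrt(5))/2 is the golden ratio.
phi = (1 + sqrt(5))/2 = 1.618034
phi^2 = phi + 1 = 2.618034
k = 8
k * phi^2 = 8 * 2.618034 = 20.944272
b_8 = floor(k * phi^2) = 20 (check: a_8 + k = 12 + 8 = 20)

20


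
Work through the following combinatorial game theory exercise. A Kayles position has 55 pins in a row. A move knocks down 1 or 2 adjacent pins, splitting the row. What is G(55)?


Kayles: a move removes 1 or 2 adjacent pins from a contiguous row.
Removing pins from a row of k leaves two independent rows (a, b) with a + b = k - 1 (one pin) or a + b = k - 2 (two pins); an end removal gives a = 0.
By Sprague-Grundy, G(k) = mex{ G(a) XOR G(b) } over all these splits. G(0) = 0.
G(1): splits (0,0):0^0=0 -> mex({0}) = 1
G(2): splits (0,1):0^1=1 (0,0):0^0=0 -> mex({0, 1}) = 2
G(3): splits (0,2):0^2=2 (1,1):1^1=0 (0,1):0^1=1 -> mex({0, 1, 2}) = 3
G(4): splits (0,3):0^3=3 (1,2):1^2=3 (0,2):0^2=2 (1,1):1^1=0 -> mex({0, 2, 3}) = 1
G(5): splits (0,4):0^1=1 (1,3):1^3=2 (2,2):2^2=0 (0,3):0^3=3 (1,2):1^2=3 -> mex({0, 1, 2, 3}) = 4
G(6) = mex({0, 1, 2, 4}) = 3
G(7) = mex({0, 1, 3, 4, 5}) = 2
G(8) = mex({0, 2, 3, 5, 6}) = 1
G(9) = mex({0, 1, 2, 3, 6, 7}) = 4
G(10) = mex({0, 1, 3, 4, 5, 7}) = 2
G(11) = mex({0, 1, 2, 3, 4, 5}) = 6
G(12) = mex({0, 1, 2, 3, 5, 6, 7}) = 4
G(13) = mex({0, 2, 3, 4, 6, 7}) = 1
G(14) = mex({0, 1, 4, 5, 6, 7}) = 2
G(15) = mex({0, 1, 2, 3, 4, 5, 6}) = 7
G(16) = mex({0, 2, 3, 5, 6, 7}) = 1
G(17) = mex({0, 1, 2, 3, 5, 6, 7}) = 4
G(18) = mex({0, 1, 2, 4, 5, 6}) = 3
G(19) = mex({0, 1, 3, 4, 5, 7}) = 2
G(20) = mex({0, 2, 3, 4, 5, 6, 7}) = 1
G(21) = mex({0, 1, 2, 3, 5, 6, 7}) = 4
G(22) = mex({0, 1, 2, 3, 4, 5, 7}) = 6
G(23) = mex({0, 1, 2, 3, 4, 5, 6}) = 7
G(24) = mex({0, 1, 2, 3, 5, 6, 7}) = 4
G(25) = mex({0, 2, 3, 4, 6, 7}) = 1
G(26) = mex({0, 1, 3, 4, 5, 6, 7}) = 2
G(27) = mex({0, 1, 2, 3, 4, 5, 6, 7}) = 8
G(28) = mex({0, 1, 2, 3, 4, 6, 7, 8}) = 5
G(29) = mex({0, 1, 2, 3, 5, 6, 7, 8, 9}) = 4
G(30) = mex({0, 1, 2, 3, 4, 5, 6, 9, 10}) = 7
G(31) = mex({0, 1, 3, 4, 5, 7, 10, 11}) = 2
G(32) = mex({0, 2, 3, 4, 5, 6, 7, 9, 11}) = 1
G(33) = mex({0, 1, 2, 3, 4, 5, 6, 7, 9, 12}) = 8
G(34) = mex({0, 1, 2, 3, 4, 5, 7, 8, 11, 12}) = 6
G(35) = mex({0, 1, 2, 3, 4, 5, 6, 8, 9, 10, 11}) = 7
G(36) = mex({0, 1, 2, 3, 5, 6, 7, 9, 10}) = 4
G(37) = mex({0, 2, 3, 4, 6, 7, 9, 10, 11, 12}) = 1
G(38) = mex({0, 1, 3, 4, 5, 6, 7, 9, 10, 11, 12}) = 2
G(39) = mex({0, 1, 2, 4, 5, 6, 7, 9, 10, 12, 14}) = 3
G(40) = mex({0, 2, 3, 4, 6, 7, 11, 12, 14}) = 1
G(41) = mex({0, 1, 2, 3, 5, 6, 7, 9, 10, 11, 12}) = 4
G(42) = mex({0, 1, 2, 3, 4, 5, 6, 9, 10}) = 7
G(43) = mex({0, 1, 3, 4, 5, 7, 9, 10, 12, 15}) = 2
G(44) = mex({0, 2, 3, 4, 5, 6, 7, 9, 10, 12, 15}) = 1
G(45) = mex({0, 1, 2, 3, 4, 5, 6, 7, 9, 10, 12, 14}) = 8
G(46) = mex({0, 1, 3, 4, 5, 7, 8, 11, 12, 14}) = 2
G(47) = mex({0, 1, 2, 3, 4, 5, 6, 8, 9, 10, 11, 12}) = 7
G(48) = mex({0, 1, 2, 3, 5, 6, 7, 9, 10}) = 4
G(49) = mex({0, 2, 3, 4, 6, 7, 9, 10, 11, 12, 15}) = 1
G(50) = mex({0, 1, 4, 5, 6, 7, 9, 11, 12, 14, 15}) = 2
G(51) = mex({0, 1, 2, 3, 4, 5, 6, 7, 9, 12, 14, 15}) = 8
G(52) = mex({0, 2, 3, 4, 5, 6, 7, 8, 11, 12, 15}) = 1
G(53) = mex({0, 1, 2, 3, 5, 6, 7, 8, 9, 10, 11, 12}) = 4
G(54) = mex({0, 1, 2, 3, 4, 5, 6, 9, 10}) = 7
G(55) = mex({0, 1, 3, 4, 5, 7, 9, 10, 11, 12}) = 2
Therefore G(55) = 2.

2


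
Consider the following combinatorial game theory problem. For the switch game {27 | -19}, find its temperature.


The game is {27 | -19}, a switch {a | b} with numbers a > b.
Cooling {a | b} by t gives {a - t | b + t}, which stops being hot when a - t = b + t, i.e. at t = (a - b)/2. So the temperature of a switch is (a - b)/2.
Temperature = (Left option - Right option) / 2
= (27 - (-19)) / 2
= 46 / 2
= 23

23


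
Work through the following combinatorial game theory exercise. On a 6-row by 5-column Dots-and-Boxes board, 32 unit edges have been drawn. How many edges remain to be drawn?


Grid: 6 x 5 boxes, i.e. 7 rows and 6 columns of dots.
Horizontal edges: (rows + 1) * cols = 7 * 5 = 35
Vertical edges: rows * (cols + 1) = 6 * 6 = 36
Total edges: 35 + 36 = 71
Edges drawn: 32
Remaining: 71 - 32 = 39

39


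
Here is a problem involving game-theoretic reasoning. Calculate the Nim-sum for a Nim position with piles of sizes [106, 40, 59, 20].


We need the XOR (exclusive or) of all pile sizes.
After XOR-ing pile 1 (size 106): 0 XOR 106 = 106
After XOR-ing pile 2 (size 40): 106 XOR 40 = 66
After XOR-ing pile 3 (size 59): 66 XOR 59 = 121
After XOR-ing pile 4 (size 20): 121 XOR 20 = 109
The Nim-value of this position is 109.

109


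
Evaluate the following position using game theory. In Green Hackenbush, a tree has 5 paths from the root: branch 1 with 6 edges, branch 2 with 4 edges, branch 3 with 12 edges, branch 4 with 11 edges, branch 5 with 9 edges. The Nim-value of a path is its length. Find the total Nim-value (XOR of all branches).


The tree has 5 branches from the ground vertex.
In Green Hackenbush, the Nim-value of a simple path of length k is k.
Branch 1: length 6, Nim-value = 6
Branch 2: length 4, Nim-value = 4
Branch 3: length 12, Nim-value = 12
Branch 4: length 11, Nim-value = 11
Branch 5: length 9, Nim-value = 9
Total Nim-value = XOR of all branch values:
0 XOR 6 = 6
6 XOR 4 = 2
2 XOR 12 = 14
14 XOR 11 = 5
5 XOR 9 = 12
Nim-value of the tree = 12

12


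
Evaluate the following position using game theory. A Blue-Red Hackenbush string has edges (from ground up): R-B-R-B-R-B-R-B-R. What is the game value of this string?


Edges (from ground): R-B-R-B-R-B-R-B-R
By Berlekamp's sign-expansion rule, a Blue-Red Hackenbush stalk has the value of the surreal number whose sign sequence is the edge sequence with B -> + and R -> -.
Sign sequence: -+-+-+-+-
Trace the sign expansion in the surreal number tree, starting from 0:
Edge 1: R (sign -) -> bounds (-inf, 0), value = -1
Edge 2: B (sign +) -> bounds (-1, 0), value = -1/2
Edge 3: R (sign -) -> bounds (-1, -1/2), value = -3/4
Edge 4: B (sign +) -> bounds (-3/4, -1/2), value = -5/8
Edge 5: R (sign -) -> bounds (-3/4, -5/8), value = -11/16
Edge 6: B (sign +) -> bounds (-11/16, -5/8), value = -21/32
Edge 7: R (sign -) -> bounds (-11/16, -21/32), value = -43/64
Edge 8: B (sign +) -> bounds (-43/64, -21/32), value = -85/128
Edge 9: R (sign -) -> bounds (-43/64, -85/128), value = -171/256
Game value = -171/256

-171/256


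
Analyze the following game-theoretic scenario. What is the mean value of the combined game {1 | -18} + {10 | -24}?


G1 = {1 | -18}, G2 = {10 | -24}
Each is a switch {a | b} with numbers a > b; its mean value is (a + b)/2, and mean value is additive over game sums: m(G1 + G2) = m(G1) + m(G2).
Mean of G1 = (1 + (-18))/2 = -17/2 = -17/2
Mean of G2 = (10 + (-24))/2 = -14/2 = -7
Mean of G1 + G2 = -17/2 + -7 = -31/2

-31/2


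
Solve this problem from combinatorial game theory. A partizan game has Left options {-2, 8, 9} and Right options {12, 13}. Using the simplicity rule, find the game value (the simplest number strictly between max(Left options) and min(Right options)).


Left options: {-2, 8, 9}, max = 9
Right options: {12, 13}, min = 12
All options are numbers and max(Left) < min(Right), so by the simplicity theorem the value is the simplest (earliest-born) number strictly between 9 and 12.
Integers 10 through 11 all lie strictly between 9 and 12.
Among integers, the simplest (lowest birthday = smallest |n|; 0 is born on day 0, +-n on day n) is 10.
No non-integer in the interval can be simpler: if x is a non-integer in the interval, then floor(x) or ceil(x) also lies in the interval (the interval contains an integer), and both are proper prefixes of x's sign expansion, i.e. born earlier. So the game value is 10.
Game value = 10

10


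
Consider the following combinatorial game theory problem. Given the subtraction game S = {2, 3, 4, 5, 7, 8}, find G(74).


The subtraction set is S = {2, 3, 4, 5, 7, 8}.
G(k) = mex{ G(k - s) : s in S, s <= k }. We compute iteratively: G(0) = 0.
G(1) = mex({}) = 0
G(2) = mex({0}) = 1
G(3) = mex({0}) = 1
G(4) = mex({0, 1}) = 2
G(5) = mex({0, 1}) = 2
G(6) = mex({0, 1, 2}) = 3
G(7) = mex({0, 1, 2}) = 3
G(8) = mex({0, 1, 2, 3}) = 4
G(9) = mex({0, 1, 2, 3}) = 4
G(10) = mex({1, 2, 3, 4}) = 0
G(11) = mex({1, 2, 3, 4}) = 0
G(12) = mex({0, 2, 3, 4}) = 1
G(13) = mex({0, 2, 3, 4}) = 1
G(14) = mex({0, 1, 3, 4}) = 2
G(15) = mex({0, 1, 3, 4}) = 2
G(16) = mex({0, 1, 2, 4}) = 3
G(17) = mex({0, 1, 2, 4}) = 3
Observe that G(10)..G(17) = 0, 0, 1, 1, 2, 2, 3, 3 repeats G(0)..G(7) = 0, 0, 1, 1, 2, 2, 3, 3.
For k >= max(S) = 8, G(k) is determined by the previous 8 values G(k-8)..G(k-1); a window of 8 consecutive values has recurred shifted by 10, so by induction G(k + 10) = G(k) for all k >= 0: the sequence is periodic from the start with period 10.
One period: G(0..9) = 0, 0, 1, 1, 2, 2, 3, 3, 4, 4.
74 mod 10 = 4, so G(74) = G(4) = 2.

2


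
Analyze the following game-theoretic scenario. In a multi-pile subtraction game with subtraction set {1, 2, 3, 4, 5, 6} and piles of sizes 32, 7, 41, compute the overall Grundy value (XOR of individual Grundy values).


Subtraction set: {1, 2, 3, 4, 5, 6}
For this subtraction set, G(n) = n mod 7 (period = max + 1 = 7).
Pile 1 (size 32): G(32) = 32 mod 7 = 4
Pile 2 (size 7): G(7) = 7 mod 7 = 0
Pile 3 (size 41): G(41) = 41 mod 7 = 6
Total Grundy value = XOR of all: 4 XOR 0 XOR 6 = 2

2


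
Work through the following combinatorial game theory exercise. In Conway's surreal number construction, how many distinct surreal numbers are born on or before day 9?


Day 0: {|} = 0 is born. Count = 1.
Day n: the number of surreal numbers born by day n is 2^(n+1) - 1.
By day 0: 2^1 - 1 = 1
By day 1: 2^2 - 1 = 3
By day 2: 2^3 - 1 = 7
By day 3: 2^4 - 1 = 15
By day 4: 2^5 - 1 = 31
By day 5: 2^6 - 1 = 63
By day 6: 2^7 - 1 = 127
By day 7: 2^8 - 1 = 255
By day 8: 2^9 - 1 = 511
By day 9: 2^10 - 1 = 1023
By day 9: 1023 surreal numbers.

1023


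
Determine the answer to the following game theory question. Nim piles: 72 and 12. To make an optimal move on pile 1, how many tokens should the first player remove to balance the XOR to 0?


Piles: 72 and 12
Current XOR: 72 XOR 12 = 68 (non-zero, so this is an N-position).
To make the XOR zero, we need to find a move that balances the piles.
For pile 1 (size 72): target = 72 XOR 68 = 12
We reduce pile 1 from 72 to 12.
Tokens removed: 72 - 12 = 60
Verification: 12 XOR 12 = 0

60


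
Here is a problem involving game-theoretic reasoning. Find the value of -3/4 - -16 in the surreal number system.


x = -3/4, y = -16
Converting to common denominator: 4
x = -3/4, y = -64/4
x - y = -3/4 - -16 = 61/4

61/4


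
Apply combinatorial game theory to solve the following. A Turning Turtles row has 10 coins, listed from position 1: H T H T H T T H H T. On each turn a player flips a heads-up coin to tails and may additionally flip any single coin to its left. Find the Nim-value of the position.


Coins: H T H T H T T H H T
Key fact: a single head at position k behaves exactly like a Nim heap of size k (turning it to T and optionally flipping a coin at j < k corresponds to moving the heap from k to j, or to 0), and heads combine as a disjunctive sum (two heads at the same place would cancel, matching j XOR j = 0). So the Nim-value is the XOR of the 1-indexed positions of the heads.
Face-up positions (1-indexed): [1, 3, 5, 8, 9]
XOR 0 with 1: 0 XOR 1 = 1
XOR 1 with 3: 1 XOR 3 = 2
XOR 2 with 5: 2 XOR 5 = 7
XOR 7 with 8: 7 XOR 8 = 15
XOR 15 with 9: 15 XOR 9 = 6
Nim-value = 6

6


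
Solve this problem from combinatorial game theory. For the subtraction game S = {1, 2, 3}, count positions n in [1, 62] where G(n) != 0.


Subtraction set S = {1, 2, 3}, so G(n) = n mod 4.
G(n) = 0 when n is a multiple of 4.
Multiples of 4 in [1, 62]: 15
N-positions (nonzero Grundy) = 62 - 15 = 47

47


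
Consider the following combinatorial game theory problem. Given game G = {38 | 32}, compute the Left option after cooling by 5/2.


Original game: {38 | 32} (a switch {a | b} with a > b).
Cooling by t (for t below the temperature (a - b)/2 = 3) taxes each move by t: {a | b} cooled by t is {a - t | b + t}.
Cooling amount: t = 5/2
Cooled Left option: 38 - 5/2 = 71/2
Cooled Right option: 32 + 5/2 = 69/2
Cooled game: {71/2 | 69/2}
Left option = 71/2

71/2


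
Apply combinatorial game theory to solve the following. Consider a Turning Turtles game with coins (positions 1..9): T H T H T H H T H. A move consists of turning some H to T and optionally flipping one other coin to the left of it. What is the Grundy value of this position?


Coins: T H T H T H H T H
Key fact: a single head at position k behaves exactly like a Nim heap of size k (turning it to T and optionally flipping a coin at j < k corresponds to moving the heap from k to j, or to 0), and heads combine as a disjunctive sum (two heads at the same place would cancel, matching j XOR j = 0). So the Nim-value is the XOR of the 1-indexed positions of the heads.
Face-up positions (1-indexed): [2, 4, 6, 7, 9]
XOR 0 with 2: 0 XOR 2 = 2
XOR 2 with 4: 2 XOR 4 = 6
XOR 6 with 6: 6 XOR 6 = 0
XOR 0 with 7: 0 XOR 7 = 7
XOR 7 with 9: 7 XOR 9 = 14
Nim-value = 14

14


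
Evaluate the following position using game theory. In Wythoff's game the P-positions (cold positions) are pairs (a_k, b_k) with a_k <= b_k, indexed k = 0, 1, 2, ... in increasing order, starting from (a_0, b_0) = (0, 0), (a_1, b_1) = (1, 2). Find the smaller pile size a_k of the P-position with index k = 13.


By Wythoff's theorem, a_k = floor(k * phi) and b_k = floor(k * phi^2) = a_k + k, where phi = (1 + sqrt(5))/2 is the golden ratio.
phi = (1 + sqrt(5))/2 = 1.618034
k = 13
k * phi = 13 * 1.618034 = 21.034442
a_13 = floor(k * phi) = 21

21


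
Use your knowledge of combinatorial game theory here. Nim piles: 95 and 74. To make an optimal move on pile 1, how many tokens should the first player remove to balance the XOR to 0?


Piles: 95 and 74
Current XOR: 95 XOR 74 = 21 (non-zero, so this is an N-position).
To make the XOR zero, we need to find a move that balances the piles.
For pile 1 (size 95): target = 95 XOR 21 = 74
We reduce pile 1 from 95 to 74.
Tokens removed: 95 - 74 = 21
Verification: 74 XOR 74 = 0

21


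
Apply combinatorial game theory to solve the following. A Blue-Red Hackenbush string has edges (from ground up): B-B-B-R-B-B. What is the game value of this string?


Edges (from ground): B-B-B-R-B-B
By Berlekamp's sign-expansion rule, a Blue-Red Hackenbush stalk has the value of the surreal number whose sign sequence is the edge sequence with B -> + and R -> -.
Sign sequence: +++-++
Trace the sign expansion in the surreal number tree, starting from 0:
Edge 1: B (sign +) -> bounds (0, +inf), value = 1
Edge 2: B (sign +) -> bounds (1, +inf), value = 2
Edge 3: B (sign +) -> bounds (2, +inf), value = 3
Edge 4: R (sign -) -> bounds (2, 3), value = 5/2
Edge 5: B (sign +) -> bounds (5/2, 3), value = 11/4
Edge 6: B (sign +) -> bounds (11/4, 3), value = 23/8
Game value = 23/8

23/8


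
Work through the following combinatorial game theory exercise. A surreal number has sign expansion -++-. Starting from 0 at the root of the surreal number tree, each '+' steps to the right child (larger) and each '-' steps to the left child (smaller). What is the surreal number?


Sign expansion: -++-
Rule: track bounds (lo, hi), initially (-inf, +inf). On '+', the current value becomes lo and we move to the simplest number in (value, hi): value + 1 if hi = +inf, otherwise the midpoint (value + hi)/2. On '-', the current value becomes hi and we move to value - 1 if lo = -inf, otherwise the midpoint (lo + value)/2.
Start at 0.
Step 1: sign = -, move left. Bounds: (-inf, 0). Value = -1
Step 2: sign = +, move right. Bounds: (-1, 0). Value = -1/2
Step 3: sign = +, move right. Bounds: (-1/2, 0). Value = -1/4
Step 4: sign = -, move left. Bounds: (-1/2, -1/4). Value = -3/8
The surreal number with sign expansion -++- is -3/8.

-3/8


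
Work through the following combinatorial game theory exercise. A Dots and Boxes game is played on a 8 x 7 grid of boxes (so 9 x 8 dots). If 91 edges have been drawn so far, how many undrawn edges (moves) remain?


Grid: 8 x 7 boxes, i.e. 9 rows and 8 columns of dots.
Horizontal edges: (rows + 1) * cols = 9 * 7 = 63
Vertical edges: rows * (cols + 1) = 8 * 8 = 64
Total edges: 63 + 64 = 127
Edges drawn: 91
Remaining: 127 - 91 = 36

36


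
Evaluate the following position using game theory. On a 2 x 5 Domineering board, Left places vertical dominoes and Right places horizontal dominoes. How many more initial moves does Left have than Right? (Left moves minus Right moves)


Board is 2 x 5 (rows x cols).
Left (vertical) placements: (rows-1) * cols = 1 * 5 = 5
Right (horizontal) placements: rows * (cols-1) = 2 * 4 = 8
Advantage = Left - Right = 5 - 8 = -3

-3


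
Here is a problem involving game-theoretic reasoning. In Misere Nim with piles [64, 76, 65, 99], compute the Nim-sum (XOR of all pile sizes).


We need the XOR (exclusive or) of all pile sizes.
After XOR-ing pile 1 (size 64): 0 XOR 64 = 64
After XOR-ing pile 2 (size 76): 64 XOR 76 = 12
After XOR-ing pile 3 (size 65): 12 XOR 65 = 77
After XOR-ing pile 4 (size 99): 77 XOR 99 = 46
The Nim-value of this position is 46.

46


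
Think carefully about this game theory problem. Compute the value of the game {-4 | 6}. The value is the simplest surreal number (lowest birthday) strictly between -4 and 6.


Left options: {-4}, max = -4
Right options: {6}, min = 6
All options are numbers and max(Left) < min(Right), so by the simplicity theorem the value is the simplest (earliest-born) number strictly between -4 and 6.
Integers -3 through 5 all lie strictly between -4 and 6.
Among integers, the simplest (lowest birthday = smallest |n|; 0 is born on day 0, +-n on day n) is 0.
No non-integer in the interval can be simpler: if x is a non-integer in the interval, then floor(x) or ceil(x) also lies in the interval (the interval contains an integer), and both are proper prefixes of x's sign expansion, i.e. born earlier. So the game value is 0.
Game value = 0

0


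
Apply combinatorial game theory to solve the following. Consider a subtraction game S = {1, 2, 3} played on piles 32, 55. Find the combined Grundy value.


Subtraction set: {1, 2, 3}
For this subtraction set, G(n) = n mod 4 (period = max + 1 = 4).
Pile 1 (size 32): G(32) = 32 mod 4 = 0
Pile 2 (size 55): G(55) = 55 mod 4 = 3
Total Grundy value = XOR of all: 0 XOR 3 = 3

3


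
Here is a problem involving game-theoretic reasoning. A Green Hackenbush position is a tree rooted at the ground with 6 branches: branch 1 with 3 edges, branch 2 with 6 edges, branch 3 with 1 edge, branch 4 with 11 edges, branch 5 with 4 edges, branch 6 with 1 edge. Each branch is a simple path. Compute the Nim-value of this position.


The tree has 6 branches from the ground vertex.
In Green Hackenbush, the Nim-value of a simple path of length k is k.
Branch 1: length 3, Nim-value = 3
Branch 2: length 6, Nim-value = 6
Branch 3: length 1, Nim-value = 1
Branch 4: length 11, Nim-value = 11
Branch 5: length 4, Nim-value = 4
Branch 6: length 1, Nim-value = 1
Total Nim-value = XOR of all branch values:
0 XOR 3 = 3
3 XOR 6 = 5
5 XOR 1 = 4
4 XOR 11 = 15
15 XOR 4 = 11
11 XOR 1 = 10
Nim-value of the tree = 10

10


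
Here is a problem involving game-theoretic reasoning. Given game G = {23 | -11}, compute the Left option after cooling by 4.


Original game: {23 | -11} (a switch {a | b} with a > b).
Cooling by t (for t below the temperature (a - b)/2 = 17) taxes each move by t: {a | b} cooled by t is {a - t | b + t}.
Cooling amount: t = 4
Cooled Left option: 23 - 4 = 19
Cooled Right option: -11 + 4 = -7
Cooled game: {19 | -7}
Left option = 19

19


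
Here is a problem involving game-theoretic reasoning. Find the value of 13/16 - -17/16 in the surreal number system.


x = 13/16, y = -17/16
Converting to common denominator: 16
x = 13/16, y = -17/16
x - y = 13/16 - -17/16 = 15/8

15/8


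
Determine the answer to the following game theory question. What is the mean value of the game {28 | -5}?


Game = {28 | -5}, a switch {a | b} with numbers a > b.
Its thermograph has left wall a - t and right wall b + t, which meet at t = (a - b)/2, where both equal (a + b)/2. So the mast (mean value) is at (a + b)/2.
Mean = (28 + (-5))/2 = 23/2 = 23/2

23/2


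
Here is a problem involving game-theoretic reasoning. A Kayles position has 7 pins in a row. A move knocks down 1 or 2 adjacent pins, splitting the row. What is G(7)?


Kayles: a move removes 1 or 2 adjacent pins from a contiguous row.
Removing pins from a row of k leaves two independent rows (a, b) with a + b = k - 1 (one pin) or a + b = k - 2 (two pins); an end removal gives a = 0.
By Sprague-Grundy, G(k) = mex{ G(a) XOR G(b) } over all these splits. G(0) = 0.
G(1): splits (0,0):0^0=0 -> mex({0}) = 1
G(2): splits (0,1):0^1=1 (0,0):0^0=0 -> mex({0, 1}) = 2
G(3): splits (0,2):0^2=2 (1,1):1^1=0 (0,1):0^1=1 -> mex({0, 1, 2}) = 3
G(4): splits (0,3):0^3=3 (1,2):1^2=3 (0,2):0^2=2 (1,1):1^1=0 -> mex({0, 2, 3}) = 1
G(5): splits (0,4):0^1=1 (1,3):1^3=2 (2,2):2^2=0 (0,3):0^3=3 (1,2):1^2=3 -> mex({0, 1, 2, 3}) = 4
G(6) = mex({0, 1, 2, 4}) = 3
G(7) = mex({0, 1, 3, 4, 5}) = 2
Therefore G(7) = 2.

2


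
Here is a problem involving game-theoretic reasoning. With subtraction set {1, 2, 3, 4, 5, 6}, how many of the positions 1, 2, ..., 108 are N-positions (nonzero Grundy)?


Subtraction set S = {1, 2, 3, 4, 5, 6}, so G(n) = n mod 7.
G(n) = 0 when n is a multiple of 7.
Multiples of 7 in [1, 108]: 15
N-positions (nonzero Grundy) = 108 - 15 = 93

93


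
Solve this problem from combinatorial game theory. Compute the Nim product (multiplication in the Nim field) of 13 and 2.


Nim multiplication is bilinear over XOR: (u XOR v) * w = (u*w) XOR (v*w).
So we split each operand into its bit components and XOR the pairwise Nim products.
13 = 1 + 4 + 8 (as XOR of powers of 2).
2 = 2 (as XOR of powers of 2).
Using the standard Nim-product table on single bits:
  2*2 = 3,   2*4 = 8,   2*8 = 12,
  4*4 = 6,   4*8 = 11,  8*8 = 13,
and  1*x = x (identity), k*l = l*k (commutative).
Pairwise Nim products:
  1 * 2 = 2
  4 * 2 = 8
  8 * 2 = 12
XOR them: 2 XOR 8 XOR 12 = 6.
Result: 13 * 2 = 6 (in Nim).

6


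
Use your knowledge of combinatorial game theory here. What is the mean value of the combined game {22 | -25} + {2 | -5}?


G1 = {22 | -25}, G2 = {2 | -5}
Each is a switch {a | b} with numbers a > b; its mean value is (a + b)/2, and mean value is additive over game sums: m(G1 + G2) = m(G1) + m(G2).
Mean of G1 = (22 + (-25))/2 = -3/2 = -3/2
Mean of G2 = (2 + (-5))/2 = -3/2 = -3/2
Mean of G1 + G2 = -3/2 + -3/2 = -3

-3


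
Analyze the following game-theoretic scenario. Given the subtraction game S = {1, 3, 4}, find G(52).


The subtraction set is S = {1, 3, 4}.
G(k) = mex{ G(k - s) : s in S, s <= k }. We compute iteratively: G(0) = 0.
G(1) = mex({0}) = 1
G(2) = mex({1}) = 0
G(3) = mex({0}) = 1
G(4) = mex({0, 1}) = 2
G(5) = mex({0, 1, 2}) = 3
G(6) = mex({0, 1, 3}) = 2
G(7) = mex({1, 2}) = 0
G(8) = mex({0, 2, 3}) = 1
G(9) = mex({1, 2, 3}) = 0
G(10) = mex({0, 2}) = 1
Observe that G(7)..G(10) = 0, 1, 0, 1 repeats G(0)..G(3) = 0, 1, 0, 1.
For k >= max(S) = 4, G(k) is determined by the previous 4 values G(k-4)..G(k-1); a window of 4 consecutive values has recurred shifted by 7, so by induction G(k + 7) = G(k) for all k >= 0: the sequence is periodic from the start with period 7.
One period: G(0..6) = 0, 1, 0, 1, 2, 3, 2.
52 mod 7 = 3, so G(52) = G(3) = 1.

1


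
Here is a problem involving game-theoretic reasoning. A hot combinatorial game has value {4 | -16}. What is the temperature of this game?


The game is {4 | -16}, a switch {a | b} with numbers a > b.
Cooling {a | b} by t gives {a - t | b + t}, which stops being hot when a - t = b + t, i.e. at t = (a - b)/2. So the temperature of a switch is (a - b)/2.
Temperature = (Left option - Right option) / 2
= (4 - (-16)) / 2
= 20 / 2
= 10

10


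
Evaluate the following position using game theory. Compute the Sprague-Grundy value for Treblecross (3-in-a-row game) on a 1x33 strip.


Treblecross: place X on empty cells; 3-in-a-row wins.
Playing within two cells of an existing X lets the opponent win at once, so sensible play treats the cells i-2..i+2 around each X as dead. The player left with no safe cell loses, so this is a normal-play take-away game on strips of safe cells.
Placing X at cell i (0-indexed) of a strip of k safe cells leaves independent strips of sizes max(0, i-2) and max(0, k-i-3). Hence G(k) = mex{ G(max(0,i-2)) XOR G(max(0,k-i-3)) : 0 <= i < k }, with G(0) = 0.
G(1): splits (0,0):0^0=0 -> mex({0}) = 1
G(2): splits (0,0):0^0=0 -> mex({0}) = 1
G(3): splits (0,0):0^0=0 -> mex({0}) = 1
G(4): splits (0,1):0^1=1 (0,0):0^0=0 -> mex({0, 1}) = 2
G(5): splits (0,2):0^1=1 (0,1):0^1=1 (0,0):0^0=0 -> mex({0, 1}) = 2
G(6) = mex({1}) = 0
G(7) = mex({0, 1, 2}) = 3
G(8) = mex({0, 1, 2}) = 3
G(9) = mex({0, 2}) = 1
G(10) = mex({0, 2, 3}) = 1
G(11) = mex({0, 3}) = 1
G(12) = mex({1, 3}) = 0
G(13) = mex({0, 1, 2, 3}) = 4
G(14) = mex({0, 1, 2}) = 3
G(15) = mex({0, 1, 2}) = 3
G(16) = mex({0, 1, 2, 4}) = 3
G(17) = mex({0, 1, 3, 4}) = 2
G(18) = mex({0, 1, 3, 4}) = 2
G(19) = mex({0, 1, 3, 5}) = 2
G(20) = mex({0, 1, 2, 3, 5}) = 4
G(21) = mex({0, 1, 2, 3, 5}) = 4
G(22) = mex({1, 2, 6}) = 0
G(23) = mex({0, 1, 2, 3, 4, 6}) = 5
G(24) = mex({0, 1, 2, 3, 4}) = 5
G(25) = mex({0, 1, 3, 4, 7}) = 2
G(26) = mex({0, 1, 3, 4, 5, 7}) = 2
G(27) = mex({0, 1, 3, 5}) = 2
G(28) = mex({0, 1, 2, 5}) = 3
G(29) = mex({0, 1, 2, 4, 5, 6}) = 3
G(30) = mex({1, 2, 4, 6}) = 0
G(31) = mex({0, 1, 2, 3, 4, 6}) = 5
G(32) = mex({1, 2, 3, 4, 7}) = 0
G(33) = mex({0, 3, 7}) = 1
Therefore G(33) = 1.

1


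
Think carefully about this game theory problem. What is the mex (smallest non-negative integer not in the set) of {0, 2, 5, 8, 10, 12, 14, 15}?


Set = {0, 2, 5, 8, 10, 12, 14, 15}
0 is in the set.
1 is NOT in the set. This is the mex.
mex = 1

1


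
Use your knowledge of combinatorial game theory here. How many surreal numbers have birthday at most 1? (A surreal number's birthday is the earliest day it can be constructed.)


Day 0: {|} = 0 is born. Count = 1.
Day n: the number of surreal numbers born by day n is 2^(n+1) - 1.
By day 0: 2^1 - 1 = 1
By day 1: 2^2 - 1 = 3
By day 1: 3 surreal numbers.

3


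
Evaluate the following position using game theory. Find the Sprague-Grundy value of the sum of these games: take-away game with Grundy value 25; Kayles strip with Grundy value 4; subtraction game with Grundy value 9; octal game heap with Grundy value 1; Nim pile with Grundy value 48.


By the Sprague-Grundy theorem, the Grundy value of a sum of games is the XOR of individual Grundy values.
take-away game: Grundy value = 25. Running XOR: 0 XOR 25 = 25
Kayles strip: Grundy value = 4. Running XOR: 25 XOR 4 = 29
subtraction game: Grundy value = 9. Running XOR: 29 XOR 9 = 20
octal game heap: Grundy value = 1. Running XOR: 20 XOR 1 = 21
Nim pile: Grundy value = 48. Running XOR: 21 XOR 48 = 37
The combined Grundy value is 37.

37


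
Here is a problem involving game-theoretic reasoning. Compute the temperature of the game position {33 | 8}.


The game is {33 | 8}, a switch {a | b} with numbers a > b.
Cooling {a | b} by t gives {a - t | b + t}, which stops being hot when a - t = b + t, i.e. at t = (a - b)/2. So the temperature of a switch is (a - b)/2.
Temperature = (Left option - Right option) / 2
= (33 - (8)) / 2
= 25 / 2
= 25/2

25/2


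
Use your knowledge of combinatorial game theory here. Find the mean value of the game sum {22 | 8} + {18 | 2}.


G1 = {22 | 8}, G2 = {18 | 2}
Each is a switch {a | b} with numbers a > b; its mean value is (a + b)/2, and mean value is additive over game sums: m(G1 + G2) = m(G1) + m(G2).
Mean of G1 = (22 + (8))/2 = 30/2 = 15
Mean of G2 = (18 + (2))/2 = 20/2 = 10
Mean of G1 + G2 = 15 + 10 = 25

25


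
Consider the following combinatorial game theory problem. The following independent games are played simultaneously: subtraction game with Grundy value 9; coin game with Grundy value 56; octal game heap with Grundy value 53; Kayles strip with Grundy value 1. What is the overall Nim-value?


By the Sprague-Grundy theorem, the Grundy value of a sum of games is the XOR of individual Grundy values.
subtraction game: Grundy value = 9. Running XOR: 0 XOR 9 = 9
coin game: Grundy value = 56. Running XOR: 9 XOR 56 = 49
octal game heap: Grundy value = 53. Running XOR: 49 XOR 53 = 4
Kayles strip: Grundy value = 1. Running XOR: 4 XOR 1 = 5
The combined Grundy value is 5.

5


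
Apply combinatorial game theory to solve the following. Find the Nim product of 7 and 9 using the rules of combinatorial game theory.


Nim multiplication is bilinear over XOR: (u XOR v) * w = (u*w) XOR (v*w).
So we split each operand into its bit components and XOR the pairwise Nim products.
7 = 1 + 2 + 4 (as XOR of powers of 2).
9 = 1 + 8 (as XOR of powers of 2).
Using the standard Nim-product table on single bits:
  2*2 = 3,   2*4 = 8,   2*8 = 12,
  4*4 = 6,   4*8 = 11,  8*8 = 13,
and  1*x = x (identity), k*l = l*k (commutative).
Pairwise Nim products:
  1 * 1 = 1
  1 * 8 = 8
  2 * 1 = 2
  2 * 8 = 12
  4 * 1 = 4
  4 * 8 = 11
XOR them: 1 XOR 8 XOR 2 XOR 12 XOR 4 XOR 11 = 8.
Result: 7 * 9 = 8 (in Nim).

8


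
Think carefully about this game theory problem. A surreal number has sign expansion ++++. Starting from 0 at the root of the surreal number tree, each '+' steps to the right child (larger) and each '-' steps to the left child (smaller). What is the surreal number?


Sign expansion: ++++
Rule: track bounds (lo, hi), initially (-inf, +inf). On '+', the current value becomes lo and we move to the simplest number in (value, hi): value + 1 if hi = +inf, otherwise the midpoint (value + hi)/2. On '-', the current value becomes hi and we move to value - 1 if lo = -inf, otherwise the midpoint (lo + value)/2.
Start at 0.
Step 1: sign = +, move right. Bounds: (0, +inf). Value = 1
Step 2: sign = +, move right. Bounds: (1, +inf). Value = 2
Step 3: sign = +, move right. Bounds: (2, +inf). Value = 3
Step 4: sign = +, move right. Bounds: (3, +inf). Value = 4
The surreal number with sign expansion ++++ is 4.

4


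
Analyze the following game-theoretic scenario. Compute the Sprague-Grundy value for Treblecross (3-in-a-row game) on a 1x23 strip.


Treblecross: place X on empty cells; 3-in-a-row wins.
Playing within two cells of an existing X lets the opponent win at once, so sensible play treats the cells i-2..i+2 around each X as dead. The player left with no safe cell loses, so this is a normal-play take-away game on strips of safe cells.
Placing X at cell i (0-indexed) of a strip of k safe cells leaves independent strips of sizes max(0, i-2) and max(0, k-i-3). Hence G(k) = mex{ G(max(0,i-2)) XOR G(max(0,k-i-3)) : 0 <= i < k }, with G(0) = 0.
G(1): splits (0,0):0^0=0 -> mex({0}) = 1
G(2): splits (0,0):0^0=0 -> mex({0}) = 1
G(3): splits (0,0):0^0=0 -> mex({0}) = 1
G(4): splits (0,1):0^1=1 (0,0):0^0=0 -> mex({0, 1}) = 2
G(5): splits (0,2):0^1=1 (0,1):0^1=1 (0,0):0^0=0 -> mex({0, 1}) = 2
G(6) = mex({1}) = 0
G(7) = mex({0, 1, 2}) = 3
G(8) = mex({0, 1, 2}) = 3
G(9) = mex({0, 2}) = 1
G(10) = mex({0, 2, 3}) = 1
G(11) = mex({0, 3}) = 1
G(12) = mex({1, 3}) = 0
G(13) = mex({0, 1, 2, 3}) = 4
G(14) = mex({0, 1, 2}) = 3
G(15) = mex({0, 1, 2}) = 3
G(16) = mex({0, 1, 2, 4}) = 3
G(17) = mex({0, 1, 3, 4}) = 2
G(18) = mex({0, 1, 3, 4}) = 2
G(19) = mex({0, 1, 3, 5}) = 2
G(20) = mex({0, 1, 2, 3, 5}) = 4
G(21) = mex({0, 1, 2, 3, 5}) = 4
G(22) = mex({1, 2, 6}) = 0
G(23) = mex({0, 1, 2, 3, 4, 6}) = 5
Therefore G(23) = 5.

5


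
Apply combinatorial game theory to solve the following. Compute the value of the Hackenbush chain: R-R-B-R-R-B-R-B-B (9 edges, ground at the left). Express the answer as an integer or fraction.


Edges (from ground): R-R-B-R-R-B-R-B-B
By Berlekamp's sign-expansion rule, a Blue-Red Hackenbush stalk has the value of the surreal number whose sign sequence is the edge sequence with B -> + and R -> -.
Sign sequence: --+--+-++
Trace the sign expansion in the surreal number tree, starting from 0:
Edge 1: R (sign -) -> bounds (-inf, 0), value = -1
Edge 2: R (sign -) -> bounds (-inf, -1), value = -2
Edge 3: B (sign +) -> bounds (-2, -1), value = -3/2
Edge 4: R (sign -) -> bounds (-2, -3/2), value = -7/4
Edge 5: R (sign -) -> bounds (-2, -7/4), value = -15/8
Edge 6: B (sign +) -> bounds (-15/8, -7/4), value = -29/16
Edge 7: R (sign -) -> bounds (-15/8, -29/16), value = -59/32
Edge 8: B (sign +) -> bounds (-59/32, -29/16), value = -117/64
Edge 9: B (sign +) -> bounds (-117/64, -29/16), value = -233/128
Game value = -233/128

-233/128


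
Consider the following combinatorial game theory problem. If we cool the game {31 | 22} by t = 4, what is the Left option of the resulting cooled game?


Original game: {31 | 22} (a switch {a | b} with a > b).
Cooling by t (for t below the temperature (a - b)/2 = 9/2) taxes each move by t: {a | b} cooled by t is {a - t | b + t}.
Cooling amount: t = 4
Cooled Left option: 31 - 4 = 27
Cooled Right option: 22 + 4 = 26
Cooled game: {27 | 26}
Left option = 27

27


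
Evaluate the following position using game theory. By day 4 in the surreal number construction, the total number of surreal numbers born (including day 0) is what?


Day 0: {|} = 0 is born. Count = 1.
Day n: the number of surreal numbers born by day n is 2^(n+1) - 1.
By day 0: 2^1 - 1 = 1
By day 1: 2^2 - 1 = 3
By day 2: 2^3 - 1 = 7
By day 3: 2^4 - 1 = 15
By day 4: 2^5 - 1 = 31
By day 4: 31 surreal numbers.

31


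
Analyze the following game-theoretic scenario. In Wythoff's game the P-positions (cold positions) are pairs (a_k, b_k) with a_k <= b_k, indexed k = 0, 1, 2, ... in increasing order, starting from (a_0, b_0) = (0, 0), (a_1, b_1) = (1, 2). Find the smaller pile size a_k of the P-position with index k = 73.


By Wythoff's theorem, a_k = floor(k * phi) and b_k = floor(k * phi^2) = a_k + k, where phi = (1 + sqrt(5))/2 is the golden ratio.
phi = (1 + sqrt(5))/2 = 1.618034
k = 73
k * phi = 73 * 1.618034 = 118.116481
a_73 = floor(k * phi) = 118

118


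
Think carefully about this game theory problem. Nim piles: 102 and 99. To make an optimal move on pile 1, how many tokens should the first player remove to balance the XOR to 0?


Piles: 102 and 99
Current XOR: 102 XOR 99 = 5 (non-zero, so this is an N-position).
To make the XOR zero, we need to find a move that balances the piles.
For pile 1 (size 102): target = 102 XOR 5 = 99
We reduce pile 1 from 102 to 99.
Tokens removed: 102 - 99 = 3
Verification: 99 XOR 99 = 0

3
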